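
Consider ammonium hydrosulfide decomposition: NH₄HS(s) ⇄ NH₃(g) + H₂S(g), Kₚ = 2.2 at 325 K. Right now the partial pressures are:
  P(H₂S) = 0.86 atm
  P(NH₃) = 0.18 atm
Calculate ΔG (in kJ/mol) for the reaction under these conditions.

(NH₄HS is a pure solid — omitted from Qₚ.)
Qₚ = P(NH₃)·P(H₂S) = (0.18)·(0.86) = 0.155
ΔG = RT ln(Qₚ/Kₚ) = (8.314 J mol⁻¹ K⁻¹)(325 K) × ln(0.155/2.2)
   = (2.702 kJ/mol)(-2.653) = -7.17 kJ/mol
ΔG < 0, so the forward reaction is spontaneous (proceeds forward).

ΔG = -7.17 kJ/mol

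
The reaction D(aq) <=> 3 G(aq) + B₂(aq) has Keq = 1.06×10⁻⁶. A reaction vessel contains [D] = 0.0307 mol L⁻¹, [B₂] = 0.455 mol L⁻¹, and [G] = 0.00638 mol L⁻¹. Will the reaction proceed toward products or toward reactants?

in the reverse direction

Q = [G]³·[B₂] / [D] = (0.00638)³·(0.455) / (0.0307) = 3.85×10⁻⁶
Q = 3.85×10⁻⁶ > Keq = 1.06×10⁻⁶, so the reverse reaction proceeds.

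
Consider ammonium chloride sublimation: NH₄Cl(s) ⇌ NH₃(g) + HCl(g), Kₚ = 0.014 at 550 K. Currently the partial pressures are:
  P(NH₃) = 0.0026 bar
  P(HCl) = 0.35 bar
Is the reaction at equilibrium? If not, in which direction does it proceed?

(NH₄Cl is a pure solid — omitted from Qₚ.)
Qₚ = P(NH₃)·P(HCl) = (0.0026)·(0.35) = 9.1×10⁻⁴
Qₚ = 9.1×10⁻⁴ < Kₚ = 0.014, so the forward reaction proceeds.

to the right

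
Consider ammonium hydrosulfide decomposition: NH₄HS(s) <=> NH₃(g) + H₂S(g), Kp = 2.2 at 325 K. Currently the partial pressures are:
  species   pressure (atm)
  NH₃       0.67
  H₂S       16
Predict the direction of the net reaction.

(NH₄HS is a pure solid — omitted from Qp.)
Qp = P(NH₃)·P(H₂S) = (0.67)·(16) = 11
Qp = 11 > Kp = 2.2, so the reverse reaction proceeds.

to the left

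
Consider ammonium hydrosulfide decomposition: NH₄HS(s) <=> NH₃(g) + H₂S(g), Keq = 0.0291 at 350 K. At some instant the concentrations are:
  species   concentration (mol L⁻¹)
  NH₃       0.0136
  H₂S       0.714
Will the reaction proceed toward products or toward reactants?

(NH₄HS is a pure solid — omitted from Q.)
Q = [NH₃]·[H₂S] = (0.0136)·(0.714) = 0.00971
Q = 0.00971 < Keq = 0.0291, so the forward reaction proceeds.

in the forward direction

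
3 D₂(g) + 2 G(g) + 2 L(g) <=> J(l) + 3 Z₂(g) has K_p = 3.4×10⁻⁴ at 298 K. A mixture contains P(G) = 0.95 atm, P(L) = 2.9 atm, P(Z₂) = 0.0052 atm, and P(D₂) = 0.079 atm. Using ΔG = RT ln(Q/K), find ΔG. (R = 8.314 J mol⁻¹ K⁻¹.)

(J is a pure liquid — omitted from Q_p.)
Q_p = P(Z₂)³ / (P(D₂)³·P(G)²·P(L)²) = (0.0052)³ / ((0.079)³·(0.95)²·(2.9)²) = 3.76×10⁻⁵
ΔG = RT ln(Q_p/K_p) = (8.314 J mol⁻¹ K⁻¹)(298 K) × ln(3.76×10⁻⁵/3.4×10⁻⁴)
   = (2.478 kJ/mol)(-2.202) = -5.46 kJ/mol
ΔG < 0, so the forward reaction is spontaneous (proceeds forward).

ΔG = -5.46 kJ/mol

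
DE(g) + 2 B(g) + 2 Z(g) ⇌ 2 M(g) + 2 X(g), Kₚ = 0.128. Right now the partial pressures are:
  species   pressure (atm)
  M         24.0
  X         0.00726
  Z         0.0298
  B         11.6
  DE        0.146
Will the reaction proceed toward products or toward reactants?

Qₚ = P(M)²·P(X)² / (P(DE)·P(B)²·P(Z)²) = (24.0)²·(0.00726)² / ((0.146)·(11.6)²·(0.0298)²) = 1.74
Qₚ = 1.74 > Kₚ = 0.128, so the reverse reaction proceeds.

reverse (toward reactants)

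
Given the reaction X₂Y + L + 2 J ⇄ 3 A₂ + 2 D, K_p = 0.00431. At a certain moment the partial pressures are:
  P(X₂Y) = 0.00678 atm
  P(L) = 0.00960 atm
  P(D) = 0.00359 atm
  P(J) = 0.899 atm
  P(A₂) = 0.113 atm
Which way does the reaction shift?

in the forward direction

Q_p = P(A₂)³·P(D)² / (P(X₂Y)·P(L)·P(J)²) = (0.113)³·(0.00359)² / ((0.00678)·(0.00960)·(0.899)²) = 3.54×10⁻⁴
Q_p = 3.54×10⁻⁴ < K_p = 0.00431, so the forward reaction proceeds.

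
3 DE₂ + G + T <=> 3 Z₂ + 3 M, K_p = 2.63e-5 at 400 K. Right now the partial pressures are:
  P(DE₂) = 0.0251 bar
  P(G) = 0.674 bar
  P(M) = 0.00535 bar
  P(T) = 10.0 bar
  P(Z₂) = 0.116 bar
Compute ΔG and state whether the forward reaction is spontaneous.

Q_p = P(Z₂)³·P(M)³ / (P(DE₂)³·P(G)·P(T)) = (0.116)³·(0.00535)³ / ((0.0251)³·(0.674)·(10.0)) = 2.24e-6
ΔG = RT ln(Q_p/K_p) = (8.314 J mol⁻¹ K⁻¹)(400 K) × ln(2.24e-6/2.63e-5)
   = (3.326 kJ/mol)(-2.463) = -8.19 kJ/mol
ΔG < 0, so the forward reaction is spontaneous (proceeds forward).

ΔG = -8.19 kJ/mol; the forward reaction is spontaneous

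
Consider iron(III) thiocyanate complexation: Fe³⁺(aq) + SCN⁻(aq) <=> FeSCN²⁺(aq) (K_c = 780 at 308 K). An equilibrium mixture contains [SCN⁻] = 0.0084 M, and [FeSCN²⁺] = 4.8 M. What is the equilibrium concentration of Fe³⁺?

At equilibrium, K_c = [FeSCN²⁺] / ([Fe³⁺]·[SCN⁻]) = 780.
(4.8) / (([Fe³⁺])·(0.0084)) = 780
[Fe³⁺] = 0.733 = 0.73 M

[Fe³⁺] = 0.73 M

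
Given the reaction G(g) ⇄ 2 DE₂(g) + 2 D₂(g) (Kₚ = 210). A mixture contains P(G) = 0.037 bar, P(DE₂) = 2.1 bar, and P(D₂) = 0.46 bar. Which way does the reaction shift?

Qₚ = P(DE₂)²·P(D₂)² / P(G) = (2.1)²·(0.46)² / (0.037) = 25
Qₚ = 25 < Kₚ = 210, so the forward reaction proceeds.

to the right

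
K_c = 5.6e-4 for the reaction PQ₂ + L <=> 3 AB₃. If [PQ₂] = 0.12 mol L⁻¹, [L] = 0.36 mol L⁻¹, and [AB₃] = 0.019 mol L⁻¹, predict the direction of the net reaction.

Q_c = [AB₃]³ / ([PQ₂]·[L]) = (0.019)³ / ((0.12)·(0.36)) = 1.6e-4
Q_c = 1.6e-4 < K_c = 5.6e-4, so the forward reaction proceeds.

forward (toward products)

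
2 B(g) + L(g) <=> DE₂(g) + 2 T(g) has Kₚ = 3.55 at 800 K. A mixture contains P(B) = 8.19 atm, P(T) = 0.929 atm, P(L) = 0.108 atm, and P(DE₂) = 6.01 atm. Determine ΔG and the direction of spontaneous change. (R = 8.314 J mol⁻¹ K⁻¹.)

ΔG = -10.6 kJ/mol; the forward reaction is spontaneous

Qₚ = P(DE₂)·P(T)² / (P(B)²·P(L)) = (6.01)·(0.929)² / ((8.19)²·(0.108)) = 0.716
ΔG = RT ln(Qₚ/Kₚ) = (8.314 J mol⁻¹ K⁻¹)(800 K) × ln(0.716/3.55)
   = (6.651 kJ/mol)(-1.601) = -10.6 kJ/mol
ΔG < 0, so the forward reaction is spontaneous (proceeds forward).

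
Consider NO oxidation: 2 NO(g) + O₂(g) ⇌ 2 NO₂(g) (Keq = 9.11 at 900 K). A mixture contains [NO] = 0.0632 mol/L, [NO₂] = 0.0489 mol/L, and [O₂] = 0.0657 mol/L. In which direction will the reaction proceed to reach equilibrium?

Q = [NO₂]² / ([NO]²·[O₂]) = (0.0489)² / ((0.0632)²·(0.0657)) = 9.11
Q = 9.11 = Keq, so the system is already at equilibrium.

no net change (already at equilibrium)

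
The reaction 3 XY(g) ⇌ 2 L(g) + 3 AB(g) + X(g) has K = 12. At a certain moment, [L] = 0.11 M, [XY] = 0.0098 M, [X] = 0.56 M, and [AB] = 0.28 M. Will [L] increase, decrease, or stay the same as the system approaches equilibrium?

decrease

Q = [L]²·[AB]³·[X] / [XY]³ = (0.11)²·(0.28)³·(0.56) / (0.0098)³ = 160
Q = 160 > K = 12: net reverse reaction.
L is a product, so it decreases.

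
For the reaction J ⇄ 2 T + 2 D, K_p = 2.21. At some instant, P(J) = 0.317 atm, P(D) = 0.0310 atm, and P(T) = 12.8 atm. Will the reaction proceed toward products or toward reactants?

forward (toward products)

Q_p = P(T)²·P(D)² / P(J) = (12.8)²·(0.0310)² / (0.317) = 0.497
Q_p = 0.497 < K_p = 2.21, so the forward reaction proceeds.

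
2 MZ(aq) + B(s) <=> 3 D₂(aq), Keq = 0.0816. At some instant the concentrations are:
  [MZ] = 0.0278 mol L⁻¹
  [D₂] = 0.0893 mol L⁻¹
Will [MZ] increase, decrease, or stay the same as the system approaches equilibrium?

(B is a pure solid — omitted from Q.)
Q = [D₂]³ / [MZ]² = (0.0893)³ / (0.0278)² = 0.921
Q = 0.921 > Keq = 0.0816: net reverse reaction.
MZ is a reactant, so it increases.

increase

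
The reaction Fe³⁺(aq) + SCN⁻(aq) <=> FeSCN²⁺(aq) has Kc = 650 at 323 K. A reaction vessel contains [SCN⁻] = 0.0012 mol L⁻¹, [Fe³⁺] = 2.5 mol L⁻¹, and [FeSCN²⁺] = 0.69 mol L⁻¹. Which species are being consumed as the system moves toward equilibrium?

Qc = [FeSCN²⁺] / ([Fe³⁺]·[SCN⁻]) = (0.69) / ((2.5)·(0.0012)) = 230
Qc = 230 < Kc = 650: net forward reaction.

Fe³⁺, SCN⁻ (reactants)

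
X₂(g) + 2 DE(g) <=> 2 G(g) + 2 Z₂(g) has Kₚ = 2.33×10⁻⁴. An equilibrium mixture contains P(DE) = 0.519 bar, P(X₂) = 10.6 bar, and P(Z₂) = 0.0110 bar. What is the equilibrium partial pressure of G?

At equilibrium, Kₚ = P(G)²·P(Z₂)² / (P(X₂)·P(DE)²) = 2.33×10⁻⁴.
(P(G))²·(0.0110)² / ((10.6)·(0.519)²) = 2.33×10⁻⁴
P(G)² = 5.50 ⇒ P(G) = 2.34 bar

P(G) = 2.34 bar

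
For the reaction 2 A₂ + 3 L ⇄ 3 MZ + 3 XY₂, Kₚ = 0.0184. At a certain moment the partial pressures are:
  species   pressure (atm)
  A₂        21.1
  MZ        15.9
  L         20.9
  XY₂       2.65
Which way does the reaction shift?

at equilibrium

Qₚ = P(MZ)³·P(XY₂)³ / (P(A₂)²·P(L)³) = (15.9)³·(2.65)³ / ((21.1)²·(20.9)³) = 0.0184
Qₚ = 0.0184 = Kₚ, so the system is already at equilibrium.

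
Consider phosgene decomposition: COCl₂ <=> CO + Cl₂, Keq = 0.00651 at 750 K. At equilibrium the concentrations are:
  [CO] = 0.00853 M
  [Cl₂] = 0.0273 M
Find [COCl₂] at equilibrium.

At equilibrium, Keq = [CO]·[Cl₂] / [COCl₂] = 0.00651.
(0.00853)·(0.0273) / ([COCl₂]) = 0.00651
[COCl₂] = 0.0358 M

[COCl₂] = 0.0358 M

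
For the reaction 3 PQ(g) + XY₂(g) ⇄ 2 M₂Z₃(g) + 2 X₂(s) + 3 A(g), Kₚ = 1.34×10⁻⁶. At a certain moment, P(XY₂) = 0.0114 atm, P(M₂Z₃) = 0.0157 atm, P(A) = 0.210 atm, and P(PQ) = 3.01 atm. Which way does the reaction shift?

(X₂ is a pure solid — omitted from Qₚ.)
Qₚ = P(M₂Z₃)²·P(A)³ / (P(PQ)³·P(XY₂)) = (0.0157)²·(0.210)³ / ((3.01)³·(0.0114)) = 7.34×10⁻⁶
Qₚ = 7.34×10⁻⁶ > Kₚ = 1.34×10⁻⁶, so the reverse reaction proceeds.

in the reverse direction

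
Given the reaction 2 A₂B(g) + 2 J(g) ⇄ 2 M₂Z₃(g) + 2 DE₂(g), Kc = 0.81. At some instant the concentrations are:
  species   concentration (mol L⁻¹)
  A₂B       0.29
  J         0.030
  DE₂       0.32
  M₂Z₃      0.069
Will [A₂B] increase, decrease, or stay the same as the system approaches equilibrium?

Qc = [M₂Z₃]²·[DE₂]² / ([A₂B]²·[J]²) = (0.069)²·(0.32)² / ((0.29)²·(0.030)²) = 6.4
Qc = 6.4 > Kc = 0.81: net reverse reaction.
A₂B is a reactant, so it increases.

increase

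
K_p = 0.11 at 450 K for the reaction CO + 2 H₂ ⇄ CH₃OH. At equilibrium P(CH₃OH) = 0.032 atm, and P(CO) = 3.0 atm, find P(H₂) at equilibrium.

P(H₂) = 0.31 atm

At equilibrium, K_p = P(CH₃OH) / (P(CO)·P(H₂)²) = 0.11.
(0.032) / ((3.0)·(P(H₂))²) = 0.11
P(H₂)² = 0.0970 ⇒ P(H₂) = 0.31 atm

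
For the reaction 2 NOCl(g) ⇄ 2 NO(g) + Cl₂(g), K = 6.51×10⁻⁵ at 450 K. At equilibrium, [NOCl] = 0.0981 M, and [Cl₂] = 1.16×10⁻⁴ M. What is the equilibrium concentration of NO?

At equilibrium, K = [NO]²·[Cl₂] / [NOCl]² = 6.51×10⁻⁵.
([NO])²·(1.16×10⁻⁴) / (0.0981)² = 6.51×10⁻⁵
[NO]² = 0.00540 ⇒ [NO] = 0.0735 M

[NO] = 0.0735 M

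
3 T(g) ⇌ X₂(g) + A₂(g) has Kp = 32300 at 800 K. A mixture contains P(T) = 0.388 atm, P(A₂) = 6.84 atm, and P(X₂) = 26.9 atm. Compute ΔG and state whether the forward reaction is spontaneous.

ΔG = -15.5 kJ/mol; the forward reaction is spontaneous

Qp = P(X₂)·P(A₂) / P(T)³ = (26.9)·(6.84) / (0.388)³ = 3150
ΔG = RT ln(Qp/Kp) = (8.314 J mol⁻¹ K⁻¹)(800 K) × ln(3150/32300)
   = (6.651 kJ/mol)(-2.328) = -15.5 kJ/mol
ΔG < 0, so the forward reaction is spontaneous (proceeds forward).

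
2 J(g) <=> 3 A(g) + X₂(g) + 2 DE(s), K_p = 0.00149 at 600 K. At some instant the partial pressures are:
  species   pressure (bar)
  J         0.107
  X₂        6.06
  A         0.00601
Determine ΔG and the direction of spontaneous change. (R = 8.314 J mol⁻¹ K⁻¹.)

ΔG = -12.8 kJ/mol; the forward reaction is spontaneous

(DE is a pure solid — omitted from Q_p.)
Q_p = P(A)³·P(X₂) / P(J)² = (0.00601)³·(6.06) / (0.107)² = 1.15×10⁻⁴
ΔG = RT ln(Q_p/K_p) = (8.314 J mol⁻¹ K⁻¹)(600 K) × ln(1.15×10⁻⁴/0.00149)
   = (4.988 kJ/mol)(-2.562) = -12.8 kJ/mol
ΔG < 0, so the forward reaction is spontaneous (proceeds forward).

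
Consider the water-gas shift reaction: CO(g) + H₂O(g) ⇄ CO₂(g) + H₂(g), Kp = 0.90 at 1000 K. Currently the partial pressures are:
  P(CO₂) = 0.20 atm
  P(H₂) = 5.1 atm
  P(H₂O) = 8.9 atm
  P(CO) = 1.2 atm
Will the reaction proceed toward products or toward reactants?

Qp = P(CO₂)·P(H₂) / (P(CO)·P(H₂O)) = (0.20)·(5.1) / ((1.2)·(8.9)) = 0.096
Qp = 0.096 < Kp = 0.90, so the forward reaction proceeds.

to the right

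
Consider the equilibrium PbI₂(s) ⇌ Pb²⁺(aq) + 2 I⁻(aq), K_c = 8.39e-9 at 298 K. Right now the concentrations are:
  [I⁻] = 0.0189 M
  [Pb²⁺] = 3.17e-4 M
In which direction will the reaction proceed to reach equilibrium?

reverse (toward reactants)

(PbI₂ is a pure solid — omitted from Q_c.)
Q_c = [Pb²⁺]·[I⁻]² = (3.17e-4)·(0.0189)² = 1.13e-7
Q_c = 1.13e-7 > K_c = 8.39e-9, so the reverse reaction proceeds.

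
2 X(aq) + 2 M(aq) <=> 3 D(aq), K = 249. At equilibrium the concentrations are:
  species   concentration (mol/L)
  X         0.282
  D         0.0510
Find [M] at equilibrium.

[M] = 0.00259 mol/L

At equilibrium, K = [D]³ / ([X]²·[M]²) = 249.
(0.0510)³ / ((0.282)²·([M])²) = 249
[M]² = 6.70×10⁻⁶ ⇒ [M] = 0.00259 mol/L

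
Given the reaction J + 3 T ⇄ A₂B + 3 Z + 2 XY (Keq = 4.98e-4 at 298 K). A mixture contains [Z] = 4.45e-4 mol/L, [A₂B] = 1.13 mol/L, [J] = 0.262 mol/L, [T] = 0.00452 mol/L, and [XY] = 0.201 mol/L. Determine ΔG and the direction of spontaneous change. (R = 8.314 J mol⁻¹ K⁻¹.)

Q = [A₂B]·[Z]³·[XY]² / ([J]·[T]³) = (1.13)·(4.45e-4)³·(0.201)² / ((0.262)·(0.00452)³) = 1.66e-4
ΔG = RT ln(Q/Keq) = (8.314 J mol⁻¹ K⁻¹)(298 K) × ln(1.66e-4/4.98e-4)
   = (2.478 kJ/mol)(-1.099) = -2.72 kJ/mol
ΔG < 0, so the forward reaction is spontaneous (proceeds forward).

ΔG = -2.72 kJ/mol; the forward reaction is spontaneous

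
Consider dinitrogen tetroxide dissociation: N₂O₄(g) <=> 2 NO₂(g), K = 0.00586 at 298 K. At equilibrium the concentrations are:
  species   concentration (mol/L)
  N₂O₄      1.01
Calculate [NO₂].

[NO₂] = 0.0769 mol/L

At equilibrium, K = [NO₂]² / [N₂O₄] = 0.00586.
([NO₂])² / (1.01) = 0.00586
[NO₂]² = 0.00592 ⇒ [NO₂] = 0.0769 mol/L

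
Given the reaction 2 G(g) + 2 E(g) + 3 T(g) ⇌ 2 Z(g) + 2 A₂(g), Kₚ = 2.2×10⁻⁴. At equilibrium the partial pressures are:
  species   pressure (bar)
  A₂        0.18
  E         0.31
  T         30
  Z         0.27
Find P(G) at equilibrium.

P(G) = 0.064 bar

At equilibrium, Kₚ = P(Z)²·P(A₂)² / (P(G)²·P(E)²·P(T)³) = 2.2×10⁻⁴.
(0.27)²·(0.18)² / ((P(G))²·(0.31)²·(30)³) = 2.2×10⁻⁴
P(G)² = 0.00414 ⇒ P(G) = 0.064 bar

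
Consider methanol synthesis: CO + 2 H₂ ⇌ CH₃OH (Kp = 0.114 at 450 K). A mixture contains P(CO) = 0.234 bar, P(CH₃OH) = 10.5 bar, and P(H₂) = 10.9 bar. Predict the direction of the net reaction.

Qp = P(CH₃OH) / (P(CO)·P(H₂)²) = (10.5) / ((0.234)·(10.9)²) = 0.378
Qp = 0.378 > Kp = 0.114, so the reverse reaction proceeds.

toward reactants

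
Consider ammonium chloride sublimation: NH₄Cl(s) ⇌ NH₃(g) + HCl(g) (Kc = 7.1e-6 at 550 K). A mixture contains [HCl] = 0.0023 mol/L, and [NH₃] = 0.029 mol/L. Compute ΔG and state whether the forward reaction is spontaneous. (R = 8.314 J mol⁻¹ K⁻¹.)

(NH₄Cl is a pure solid — omitted from Qc.)
Qc = [NH₃]·[HCl] = (0.029)·(0.0023) = 6.67e-5
ΔG = RT ln(Qc/Kc) = (8.314 J mol⁻¹ K⁻¹)(550 K) × ln(6.67e-5/7.1e-6)
   = (4.573 kJ/mol)(2.240) = 10.2 kJ/mol
ΔG > 0, so the forward reaction is non-spontaneous (proceeds in reverse).

ΔG = 10.2 kJ/mol; the forward reaction is non-spontaneous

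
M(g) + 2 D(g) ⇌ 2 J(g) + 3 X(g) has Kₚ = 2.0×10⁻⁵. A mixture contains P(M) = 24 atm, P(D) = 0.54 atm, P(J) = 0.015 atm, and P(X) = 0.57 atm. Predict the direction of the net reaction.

in the forward direction

Qₚ = P(J)²·P(X)³ / (P(M)·P(D)²) = (0.015)²·(0.57)³ / ((24)·(0.54)²) = 6.0×10⁻⁶
Qₚ = 6.0×10⁻⁶ < Kₚ = 2.0×10⁻⁵, so the forward reaction proceeds.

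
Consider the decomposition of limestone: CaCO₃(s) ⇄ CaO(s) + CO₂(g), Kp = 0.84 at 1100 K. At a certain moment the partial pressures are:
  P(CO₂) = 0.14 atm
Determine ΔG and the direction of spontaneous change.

(CaCO₃, CaO are pure solids — omitted from Qp.)
Qp = P(CO₂) = 0.140
ΔG = RT ln(Qp/Kp) = (8.314 J mol⁻¹ K⁻¹)(1100 K) × ln(0.140/0.84)
   = (9.145 kJ/mol)(-1.792) = -16.4 kJ/mol
ΔG < 0, so the forward reaction is spontaneous (proceeds forward).

ΔG = -16.4 kJ/mol; the forward reaction is spontaneous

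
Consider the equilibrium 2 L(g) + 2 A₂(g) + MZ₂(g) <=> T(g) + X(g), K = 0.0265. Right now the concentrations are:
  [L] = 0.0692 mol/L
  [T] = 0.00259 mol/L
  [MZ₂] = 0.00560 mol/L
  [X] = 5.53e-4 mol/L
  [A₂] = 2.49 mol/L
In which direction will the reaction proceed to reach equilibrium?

Q = [T]·[X] / ([L]²·[A₂]²·[MZ₂]) = (0.00259)·(5.53e-4) / ((0.0692)²·(2.49)²·(0.00560)) = 0.00861
Q = 0.00861 < K = 0.0265, so the forward reaction proceeds.

to the right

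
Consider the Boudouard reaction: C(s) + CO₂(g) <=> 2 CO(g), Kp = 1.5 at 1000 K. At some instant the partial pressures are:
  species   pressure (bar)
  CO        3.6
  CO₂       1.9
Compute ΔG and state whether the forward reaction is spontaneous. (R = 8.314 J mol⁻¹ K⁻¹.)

ΔG = 12.6 kJ/mol; the forward reaction is non-spontaneous

(C is a pure solid — omitted from Qp.)
Qp = P(CO)² / P(CO₂) = (3.6)² / (1.9) = 6.82
ΔG = RT ln(Qp/Kp) = (8.314 J mol⁻¹ K⁻¹)(1000 K) × ln(6.82/1.5)
   = (8.314 kJ/mol)(1.514) = 12.6 kJ/mol
ΔG > 0, so the forward reaction is non-spontaneous (proceeds in reverse).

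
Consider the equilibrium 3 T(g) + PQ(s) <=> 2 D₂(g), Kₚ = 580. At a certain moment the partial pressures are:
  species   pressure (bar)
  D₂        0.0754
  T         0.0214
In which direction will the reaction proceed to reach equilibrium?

at equilibrium

(PQ is a pure solid — omitted from Qₚ.)
Qₚ = P(D₂)² / P(T)³ = (0.0754)² / (0.0214)³ = 580
Qₚ = 580 = Kₚ, so the system is already at equilibrium.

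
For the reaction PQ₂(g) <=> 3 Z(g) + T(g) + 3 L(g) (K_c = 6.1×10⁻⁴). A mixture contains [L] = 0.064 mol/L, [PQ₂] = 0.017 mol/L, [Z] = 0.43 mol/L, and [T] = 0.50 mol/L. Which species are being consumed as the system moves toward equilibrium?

none (at equilibrium)

Q_c = [Z]³·[T]·[L]³ / [PQ₂] = (0.43)³·(0.50)·(0.064)³ / (0.017) = 6.1×10⁻⁴
Q_c = 6.1×10⁻⁴ = K_c; the system is at equilibrium.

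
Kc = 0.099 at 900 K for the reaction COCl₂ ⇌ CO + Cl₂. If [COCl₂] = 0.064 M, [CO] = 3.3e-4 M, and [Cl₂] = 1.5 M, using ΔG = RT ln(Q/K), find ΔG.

ΔG = -19.1 kJ/mol

Qc = [CO]·[Cl₂] / [COCl₂] = (3.3e-4)·(1.5) / (0.064) = 0.00773
ΔG = RT ln(Qc/Kc) = (8.314 J mol⁻¹ K⁻¹)(900 K) × ln(0.00773/0.099)
   = (7.483 kJ/mol)(-2.550) = -19.1 kJ/mol
ΔG < 0, so the forward reaction is spontaneous (proceeds forward).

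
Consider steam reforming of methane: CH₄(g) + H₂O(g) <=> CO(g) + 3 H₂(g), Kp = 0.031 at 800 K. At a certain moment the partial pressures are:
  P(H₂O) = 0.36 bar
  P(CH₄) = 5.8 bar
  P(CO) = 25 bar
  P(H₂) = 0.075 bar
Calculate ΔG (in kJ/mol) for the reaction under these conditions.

ΔG = -12.1 kJ/mol

Qp = P(CO)·P(H₂)³ / (P(CH₄)·P(H₂O)) = (25)·(0.075)³ / ((5.8)·(0.36)) = 0.00505
ΔG = RT ln(Qp/Kp) = (8.314 J mol⁻¹ K⁻¹)(800 K) × ln(0.00505/0.031)
   = (6.651 kJ/mol)(-1.815) = -12.1 kJ/mol
ΔG < 0, so the forward reaction is spontaneous (proceeds forward).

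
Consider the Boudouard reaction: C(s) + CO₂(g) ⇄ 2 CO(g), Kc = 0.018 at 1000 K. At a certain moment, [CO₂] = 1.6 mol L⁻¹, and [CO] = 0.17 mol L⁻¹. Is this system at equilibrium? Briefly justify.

(C is a pure solid — omitted from Qc.)
Qc = [CO]² / [CO₂] = (0.17)² / (1.6) = 0.018
Qc = 0.018 = Kc; the system is at equilibrium.

yes, at equilibrium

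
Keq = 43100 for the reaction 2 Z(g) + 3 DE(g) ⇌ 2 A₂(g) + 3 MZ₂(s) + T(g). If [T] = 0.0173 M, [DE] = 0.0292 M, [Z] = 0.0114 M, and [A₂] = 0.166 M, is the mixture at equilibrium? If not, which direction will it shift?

(MZ₂ is a pure solid — omitted from Q.)
Q = [A₂]²·[T] / ([Z]²·[DE]³) = (0.166)²·(0.0173) / ((0.0114)²·(0.0292)³) = 1.47×10⁵
Q = 1.47×10⁵ > Keq = 43100: net reverse reaction.

no; Q > K, reaction proceeds in reverse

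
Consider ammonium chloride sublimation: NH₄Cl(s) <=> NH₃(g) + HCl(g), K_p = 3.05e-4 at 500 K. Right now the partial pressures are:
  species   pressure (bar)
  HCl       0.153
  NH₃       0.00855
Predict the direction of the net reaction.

(NH₄Cl is a pure solid — omitted from Q_p.)
Q_p = P(NH₃)·P(HCl) = (0.00855)·(0.153) = 0.00131
Q_p = 0.00131 > K_p = 3.05e-4, so the reverse reaction proceeds.

in the reverse direction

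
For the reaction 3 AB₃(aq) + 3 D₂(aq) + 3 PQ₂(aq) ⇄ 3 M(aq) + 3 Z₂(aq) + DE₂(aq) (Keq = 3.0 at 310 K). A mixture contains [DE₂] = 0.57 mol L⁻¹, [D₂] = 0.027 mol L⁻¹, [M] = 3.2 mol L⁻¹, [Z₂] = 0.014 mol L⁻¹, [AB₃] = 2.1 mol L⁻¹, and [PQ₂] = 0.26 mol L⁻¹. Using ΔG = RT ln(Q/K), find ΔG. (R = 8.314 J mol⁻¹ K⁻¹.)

Q = [M]³·[Z₂]³·[DE₂] / ([AB₃]³·[D₂]³·[PQ₂]³) = (3.2)³·(0.014)³·(0.57) / ((2.1)³·(0.027)³·(0.26)³) = 16.0
ΔG = RT ln(Q/Keq) = (8.314 J mol⁻¹ K⁻¹)(310 K) × ln(16.0/3.0)
   = (2.577 kJ/mol)(1.674) = 4.31 kJ/mol
ΔG > 0, so the forward reaction is non-spontaneous (proceeds in reverse).

ΔG = 4.31 kJ/mol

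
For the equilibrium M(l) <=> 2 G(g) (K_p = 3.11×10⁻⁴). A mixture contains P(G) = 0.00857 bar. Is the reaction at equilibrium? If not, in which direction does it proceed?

(M is a pure liquid — omitted from Q_p.)
Q_p = P(G)² = (0.00857)² = 7.34×10⁻⁵
Q_p = 7.34×10⁻⁵ < K_p = 3.11×10⁻⁴, so the forward reaction proceeds.

forward (toward products)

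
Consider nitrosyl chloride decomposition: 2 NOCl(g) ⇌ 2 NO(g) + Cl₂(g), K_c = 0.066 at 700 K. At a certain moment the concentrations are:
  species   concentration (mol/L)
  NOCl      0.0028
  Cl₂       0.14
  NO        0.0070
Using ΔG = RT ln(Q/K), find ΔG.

ΔG = 15.0 kJ/mol

Q_c = [NO]²·[Cl₂] / [NOCl]² = (0.0070)²·(0.14) / (0.0028)² = 0.875
ΔG = RT ln(Q_c/K_c) = (8.314 J mol⁻¹ K⁻¹)(700 K) × ln(0.875/0.066)
   = (5.820 kJ/mol)(2.585) = 15.0 kJ/mol
ΔG > 0, so the forward reaction is non-spontaneous (proceeds in reverse).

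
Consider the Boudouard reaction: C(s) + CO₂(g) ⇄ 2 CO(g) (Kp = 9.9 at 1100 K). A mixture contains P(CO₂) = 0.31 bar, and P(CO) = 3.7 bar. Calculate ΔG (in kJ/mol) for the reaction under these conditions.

(C is a pure solid — omitted from Qp.)
Qp = P(CO)² / P(CO₂) = (3.7)² / (0.31) = 44.2
ΔG = RT ln(Qp/Kp) = (8.314 J mol⁻¹ K⁻¹)(1100 K) × ln(44.2/9.9)
   = (9.145 kJ/mol)(1.496) = 13.7 kJ/mol
ΔG > 0, so the forward reaction is non-spontaneous (proceeds in reverse).

ΔG = 13.7 kJ/mol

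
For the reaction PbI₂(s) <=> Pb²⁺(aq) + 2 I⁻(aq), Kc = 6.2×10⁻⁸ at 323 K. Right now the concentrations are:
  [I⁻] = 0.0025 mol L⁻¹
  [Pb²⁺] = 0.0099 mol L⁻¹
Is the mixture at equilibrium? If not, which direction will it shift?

yes, at equilibrium

(PbI₂ is a pure solid — omitted from Qc.)
Qc = [Pb²⁺]·[I⁻]² = (0.0099)·(0.0025)² = 6.2×10⁻⁸
Qc = 6.2×10⁻⁸ = Kc; the system is at equilibrium.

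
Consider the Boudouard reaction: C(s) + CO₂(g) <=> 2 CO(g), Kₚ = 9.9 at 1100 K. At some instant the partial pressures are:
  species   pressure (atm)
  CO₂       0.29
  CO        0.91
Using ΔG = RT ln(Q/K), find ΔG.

(C is a pure solid — omitted from Qₚ.)
Qₚ = P(CO)² / P(CO₂) = (0.91)² / (0.29) = 2.86
ΔG = RT ln(Qₚ/Kₚ) = (8.314 J mol⁻¹ K⁻¹)(1100 K) × ln(2.86/9.9)
   = (9.145 kJ/mol)(-1.242) = -11.4 kJ/mol
ΔG < 0, so the forward reaction is spontaneous (proceeds forward).

ΔG = -11.4 kJ/mol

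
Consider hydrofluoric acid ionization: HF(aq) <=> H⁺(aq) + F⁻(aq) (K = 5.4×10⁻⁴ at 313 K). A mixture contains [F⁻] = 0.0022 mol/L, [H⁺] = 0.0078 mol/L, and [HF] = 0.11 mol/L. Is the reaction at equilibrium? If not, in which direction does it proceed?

toward products

Q = [H⁺]·[F⁻] / [HF] = (0.0078)·(0.0022) / (0.11) = 1.6×10⁻⁴
Q = 1.6×10⁻⁴ < K = 5.4×10⁻⁴, so the forward reaction proceeds.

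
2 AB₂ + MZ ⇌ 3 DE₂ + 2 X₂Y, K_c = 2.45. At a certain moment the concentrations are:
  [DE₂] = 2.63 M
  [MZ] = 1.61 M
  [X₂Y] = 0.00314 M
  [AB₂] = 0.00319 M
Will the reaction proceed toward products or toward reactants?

in the reverse direction

Q_c = [DE₂]³·[X₂Y]² / ([AB₂]²·[MZ]) = (2.63)³·(0.00314)² / ((0.00319)²·(1.61)) = 10.9
Q_c = 10.9 > K_c = 2.45, so the reverse reaction proceeds.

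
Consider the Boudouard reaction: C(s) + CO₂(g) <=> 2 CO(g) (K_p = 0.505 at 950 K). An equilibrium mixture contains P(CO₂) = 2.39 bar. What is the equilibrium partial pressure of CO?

(C is a pure solid — omitted from K_p.)
At equilibrium, K_p = P(CO)² / P(CO₂) = 0.505.
(P(CO))² / (2.39) = 0.505
P(CO)² = 1.21 ⇒ P(CO) = 1.10 bar

P(CO) = 1.10 bar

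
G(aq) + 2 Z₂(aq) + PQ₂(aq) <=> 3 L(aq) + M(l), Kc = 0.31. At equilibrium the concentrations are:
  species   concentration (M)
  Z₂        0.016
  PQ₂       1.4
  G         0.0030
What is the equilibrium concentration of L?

(M is a pure liquid — omitted from Kc.)
At equilibrium, Kc = [L]³ / ([G]·[Z₂]²·[PQ₂]) = 0.31.
([L])³ / ((0.0030)·(0.016)²·(1.4)) = 0.31
[L]³ = 3.33×10⁻⁷ ⇒ [L] = 0.0069 M

[L] = 0.0069 M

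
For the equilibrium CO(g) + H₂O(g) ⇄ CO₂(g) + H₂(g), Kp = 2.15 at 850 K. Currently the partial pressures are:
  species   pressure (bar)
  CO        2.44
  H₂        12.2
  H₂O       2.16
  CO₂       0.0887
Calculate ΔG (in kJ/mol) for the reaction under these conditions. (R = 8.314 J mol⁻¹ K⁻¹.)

ΔG = -16.6 kJ/mol

Qp = P(CO₂)·P(H₂) / (P(CO)·P(H₂O)) = (0.0887)·(12.2) / ((2.44)·(2.16)) = 0.205
ΔG = RT ln(Qp/Kp) = (8.314 J mol⁻¹ K⁻¹)(850 K) × ln(0.205/2.15)
   = (7.067 kJ/mol)(-2.350) = -16.6 kJ/mol
ΔG < 0, so the forward reaction is spontaneous (proceeds forward).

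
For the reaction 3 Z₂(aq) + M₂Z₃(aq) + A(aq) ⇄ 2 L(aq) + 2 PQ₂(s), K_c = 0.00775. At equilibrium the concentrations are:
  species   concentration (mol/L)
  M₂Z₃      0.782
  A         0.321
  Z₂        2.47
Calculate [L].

[L] = 0.171 mol/L

(PQ₂ is a pure solid — omitted from K_c.)
At equilibrium, K_c = [L]² / ([Z₂]³·[M₂Z₃]·[A]) = 0.00775.
([L])² / ((2.47)³·(0.782)·(0.321)) = 0.00775
[L]² = 0.0293 ⇒ [L] = 0.171 mol/L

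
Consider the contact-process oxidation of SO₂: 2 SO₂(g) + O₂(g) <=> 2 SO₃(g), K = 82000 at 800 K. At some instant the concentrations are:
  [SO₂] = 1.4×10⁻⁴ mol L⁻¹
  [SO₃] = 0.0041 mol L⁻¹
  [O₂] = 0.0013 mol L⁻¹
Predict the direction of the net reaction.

in the reverse direction

Q = [SO₃]² / ([SO₂]²·[O₂]) = (0.0041)² / ((1.4×10⁻⁴)²·(0.0013)) = 6.6×10⁵
Q = 6.6×10⁵ > K = 82000, so the reverse reaction proceeds.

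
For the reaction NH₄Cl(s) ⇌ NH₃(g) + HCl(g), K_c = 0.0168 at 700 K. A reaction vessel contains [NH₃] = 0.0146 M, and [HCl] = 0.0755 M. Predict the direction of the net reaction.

in the forward direction

(NH₄Cl is a pure solid — omitted from Q_c.)
Q_c = [NH₃]·[HCl] = (0.0146)·(0.0755) = 0.00110
Q_c = 0.00110 < K_c = 0.0168, so the forward reaction proceeds.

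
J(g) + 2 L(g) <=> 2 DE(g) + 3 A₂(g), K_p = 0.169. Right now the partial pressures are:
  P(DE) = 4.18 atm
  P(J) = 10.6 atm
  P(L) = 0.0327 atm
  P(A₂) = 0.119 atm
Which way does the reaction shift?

Q_p = P(DE)²·P(A₂)³ / (P(J)·P(L)²) = (4.18)²·(0.119)³ / ((10.6)·(0.0327)²) = 2.60
Q_p = 2.60 > K_p = 0.169, so the reverse reaction proceeds.

to the left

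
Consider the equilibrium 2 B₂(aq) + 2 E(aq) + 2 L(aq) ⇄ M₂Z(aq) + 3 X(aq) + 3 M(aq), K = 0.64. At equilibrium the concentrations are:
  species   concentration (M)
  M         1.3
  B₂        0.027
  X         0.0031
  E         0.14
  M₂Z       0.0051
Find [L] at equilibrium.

At equilibrium, K = [M₂Z]·[X]³·[M]³ / ([B₂]²·[E]²·[L]²) = 0.64.
(0.0051)·(0.0031)³·(1.3)³ / ((0.027)²·(0.14)²·([L])²) = 0.64
[L]² = 3.65×10⁻⁵ ⇒ [L] = 0.0060 M

[L] = 0.0060 M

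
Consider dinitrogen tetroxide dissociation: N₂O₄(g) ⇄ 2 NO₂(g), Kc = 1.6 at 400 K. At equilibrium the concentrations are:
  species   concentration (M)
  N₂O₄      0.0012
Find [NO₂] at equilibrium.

At equilibrium, Kc = [NO₂]² / [N₂O₄] = 1.6.
([NO₂])² / (0.0012) = 1.6
[NO₂]² = 0.00192 ⇒ [NO₂] = 0.044 M

[NO₂] = 0.044 M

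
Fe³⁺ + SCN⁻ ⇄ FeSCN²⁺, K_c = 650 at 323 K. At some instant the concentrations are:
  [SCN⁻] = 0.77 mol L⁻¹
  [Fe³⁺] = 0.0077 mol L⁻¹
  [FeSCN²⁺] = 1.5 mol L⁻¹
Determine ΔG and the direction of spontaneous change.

ΔG = -2.53 kJ/mol; the forward reaction is spontaneous

Q_c = [FeSCN²⁺] / ([Fe³⁺]·[SCN⁻]) = (1.5) / ((0.0077)·(0.77)) = 253
ΔG = RT ln(Q_c/K_c) = (8.314 J mol⁻¹ K⁻¹)(323 K) × ln(253/650)
   = (2.685 kJ/mol)(-0.9436) = -2.53 kJ/mol
ΔG < 0, so the forward reaction is spontaneous (proceeds forward).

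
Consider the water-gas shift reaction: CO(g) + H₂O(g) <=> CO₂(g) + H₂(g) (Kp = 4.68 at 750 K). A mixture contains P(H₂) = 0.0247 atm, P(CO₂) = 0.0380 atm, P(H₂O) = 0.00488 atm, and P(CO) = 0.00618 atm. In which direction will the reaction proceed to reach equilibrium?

toward reactants

Qp = P(CO₂)·P(H₂) / (P(CO)·P(H₂O)) = (0.0380)·(0.0247) / ((0.00618)·(0.00488)) = 31.1
Qp = 31.1 > Kp = 4.68, so the reverse reaction proceeds.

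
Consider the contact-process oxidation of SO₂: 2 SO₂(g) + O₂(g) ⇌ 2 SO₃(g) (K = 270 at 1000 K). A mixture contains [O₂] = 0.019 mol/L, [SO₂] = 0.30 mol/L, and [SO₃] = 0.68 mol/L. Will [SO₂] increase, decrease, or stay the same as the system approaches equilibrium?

stay the same

Q = [SO₃]² / ([SO₂]²·[O₂]) = (0.68)² / ((0.30)²·(0.019)) = 270
Q = 270 = K; the system is at equilibrium.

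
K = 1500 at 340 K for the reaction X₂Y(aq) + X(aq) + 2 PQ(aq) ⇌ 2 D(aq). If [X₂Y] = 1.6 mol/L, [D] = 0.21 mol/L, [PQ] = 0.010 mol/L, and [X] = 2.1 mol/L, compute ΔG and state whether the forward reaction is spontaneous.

Q = [D]² / ([X₂Y]·[X]·[PQ]²) = (0.21)² / ((1.6)·(2.1)·(0.010)²) = 131
ΔG = RT ln(Q/K) = (8.314 J mol⁻¹ K⁻¹)(340 K) × ln(131/1500)
   = (2.827 kJ/mol)(-2.438) = -6.89 kJ/mol
ΔG < 0, so the forward reaction is spontaneous (proceeds forward).

ΔG = -6.89 kJ/mol; the forward reaction is spontaneous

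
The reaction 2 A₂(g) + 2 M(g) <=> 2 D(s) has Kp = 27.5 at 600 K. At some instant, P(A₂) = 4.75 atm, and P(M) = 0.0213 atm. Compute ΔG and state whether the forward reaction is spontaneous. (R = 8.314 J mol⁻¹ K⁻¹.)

ΔG = 6.32 kJ/mol; the forward reaction is non-spontaneous

(D is a pure solid — omitted from Qp.)
Qp = 1 / (P(A₂)²·P(M)²) = 1 / ((4.75)²·(0.0213)²) = 97.7
ΔG = RT ln(Qp/Kp) = (8.314 J mol⁻¹ K⁻¹)(600 K) × ln(97.7/27.5)
   = (4.988 kJ/mol)(1.268) = 6.32 kJ/mol
ΔG > 0, so the forward reaction is non-spontaneous (proceeds in reverse).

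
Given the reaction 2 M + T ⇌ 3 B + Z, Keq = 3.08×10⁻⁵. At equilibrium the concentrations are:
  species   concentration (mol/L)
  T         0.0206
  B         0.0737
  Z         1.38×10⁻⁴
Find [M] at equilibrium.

At equilibrium, Keq = [B]³·[Z] / ([M]²·[T]) = 3.08×10⁻⁵.
(0.0737)³·(1.38×10⁻⁴) / (([M])²·(0.0206)) = 3.08×10⁻⁵
[M]² = 0.0871 ⇒ [M] = 0.295 mol/L

[M] = 0.295 mol/L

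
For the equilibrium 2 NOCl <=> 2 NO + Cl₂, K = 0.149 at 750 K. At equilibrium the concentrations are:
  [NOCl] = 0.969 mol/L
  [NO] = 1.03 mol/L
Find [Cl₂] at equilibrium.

At equilibrium, K = [NO]²·[Cl₂] / [NOCl]² = 0.149.
(1.03)²·([Cl₂]) / (0.969)² = 0.149
[Cl₂] = 0.132 mol/L

[Cl₂] = 0.132 mol/L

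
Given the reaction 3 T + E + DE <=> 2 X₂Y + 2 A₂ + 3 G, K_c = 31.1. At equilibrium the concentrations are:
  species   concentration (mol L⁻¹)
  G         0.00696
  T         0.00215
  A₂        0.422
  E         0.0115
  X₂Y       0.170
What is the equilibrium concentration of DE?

[DE] = 0.488 mol L⁻¹

At equilibrium, K_c = [X₂Y]²·[A₂]²·[G]³ / ([T]³·[E]·[DE]) = 31.1.
(0.170)²·(0.422)²·(0.00696)³ / ((0.00215)³·(0.0115)·([DE])) = 31.1
[DE] = 0.488 mol L⁻¹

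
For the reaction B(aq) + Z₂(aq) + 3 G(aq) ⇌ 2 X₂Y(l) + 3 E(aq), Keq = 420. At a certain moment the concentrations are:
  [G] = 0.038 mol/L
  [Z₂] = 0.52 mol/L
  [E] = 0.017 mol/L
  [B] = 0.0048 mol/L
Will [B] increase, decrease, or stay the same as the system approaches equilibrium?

(X₂Y is a pure liquid — omitted from Q.)
Q = [E]³ / ([B]·[Z₂]·[G]³) = (0.017)³ / ((0.0048)·(0.52)·(0.038)³) = 36
Q = 36 < Keq = 420: net forward reaction.
B is a reactant, so it decreases.

decrease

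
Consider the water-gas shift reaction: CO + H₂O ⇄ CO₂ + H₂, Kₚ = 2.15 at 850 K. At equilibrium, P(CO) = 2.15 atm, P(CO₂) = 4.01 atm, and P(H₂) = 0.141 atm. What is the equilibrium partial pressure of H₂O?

P(H₂O) = 0.122 atm

At equilibrium, Kₚ = P(CO₂)·P(H₂) / (P(CO)·P(H₂O)) = 2.15.
(4.01)·(0.141) / ((2.15)·(P(H₂O))) = 2.15
P(H₂O) = 0.122 atm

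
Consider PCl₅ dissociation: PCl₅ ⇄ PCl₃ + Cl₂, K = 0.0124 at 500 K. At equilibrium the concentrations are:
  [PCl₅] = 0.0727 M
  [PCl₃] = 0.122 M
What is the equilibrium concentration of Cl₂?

[Cl₂] = 0.00739 M

At equilibrium, K = [PCl₃]·[Cl₂] / [PCl₅] = 0.0124.
(0.122)·([Cl₂]) / (0.0727) = 0.0124
[Cl₂] = 0.00739 M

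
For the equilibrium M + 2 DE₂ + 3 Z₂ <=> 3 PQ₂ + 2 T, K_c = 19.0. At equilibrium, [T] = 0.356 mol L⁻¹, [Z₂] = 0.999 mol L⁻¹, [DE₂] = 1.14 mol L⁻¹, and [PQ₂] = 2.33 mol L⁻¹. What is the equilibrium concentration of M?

[M] = 0.0651 mol L⁻¹

At equilibrium, K_c = [PQ₂]³·[T]² / ([M]·[DE₂]²·[Z₂]³) = 19.0.
(2.33)³·(0.356)² / (([M])·(1.14)²·(0.999)³) = 19.0
[M] = 0.0651 mol L⁻¹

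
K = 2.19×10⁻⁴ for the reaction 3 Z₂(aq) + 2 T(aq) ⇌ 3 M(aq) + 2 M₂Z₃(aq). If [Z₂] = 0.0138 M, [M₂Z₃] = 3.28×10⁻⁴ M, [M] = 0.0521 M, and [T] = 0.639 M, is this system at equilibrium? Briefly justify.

Q = [M]³·[M₂Z₃]² / ([Z₂]³·[T]²) = (0.0521)³·(3.28×10⁻⁴)² / ((0.0138)³·(0.639)²) = 1.42×10⁻⁵
Q = 1.42×10⁻⁵ < K = 2.19×10⁻⁴: net forward reaction.

no; Q < K, reaction proceeds forward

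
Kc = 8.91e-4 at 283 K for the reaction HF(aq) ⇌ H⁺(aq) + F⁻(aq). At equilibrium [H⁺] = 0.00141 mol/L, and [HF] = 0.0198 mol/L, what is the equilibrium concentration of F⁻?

At equilibrium, Kc = [H⁺]·[F⁻] / [HF] = 8.91e-4.
(0.00141)·([F⁻]) / (0.0198) = 8.91e-4
[F⁻] = 0.0125 mol/L

[F⁻] = 0.0125 mol/L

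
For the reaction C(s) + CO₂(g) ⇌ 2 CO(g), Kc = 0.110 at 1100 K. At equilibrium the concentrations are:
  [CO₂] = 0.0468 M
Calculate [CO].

[CO] = 0.0717 M

(C is a pure solid — omitted from Kc.)
At equilibrium, Kc = [CO]² / [CO₂] = 0.110.
([CO])² / (0.0468) = 0.110
[CO]² = 0.00515 ⇒ [CO] = 0.0717 M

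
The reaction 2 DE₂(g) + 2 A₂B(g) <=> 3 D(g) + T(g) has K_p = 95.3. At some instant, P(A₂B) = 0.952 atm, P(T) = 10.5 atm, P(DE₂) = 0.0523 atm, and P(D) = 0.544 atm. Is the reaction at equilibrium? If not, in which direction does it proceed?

Q_p = P(D)³·P(T) / (P(DE₂)²·P(A₂B)²) = (0.544)³·(10.5) / ((0.0523)²·(0.952)²) = 682
Q_p = 682 > K_p = 95.3, so the reverse reaction proceeds.

in the reverse direction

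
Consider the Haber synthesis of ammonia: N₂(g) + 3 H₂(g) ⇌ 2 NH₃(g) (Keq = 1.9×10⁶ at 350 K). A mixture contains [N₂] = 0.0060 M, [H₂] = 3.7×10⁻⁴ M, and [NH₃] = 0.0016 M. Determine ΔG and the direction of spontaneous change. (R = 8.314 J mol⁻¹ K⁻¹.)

Q = [NH₃]² / ([N₂]·[H₂]³) = (0.0016)² / ((0.0060)·(3.7×10⁻⁴)³) = 8.42×10⁶
ΔG = RT ln(Q/Keq) = (8.314 J mol⁻¹ K⁻¹)(350 K) × ln(8.42×10⁶/1.9×10⁶)
   = (2.910 kJ/mol)(1.489) = 4.33 kJ/mol
ΔG > 0, so the forward reaction is non-spontaneous (proceeds in reverse).

ΔG = 4.33 kJ/mol; the forward reaction is non-spontaneous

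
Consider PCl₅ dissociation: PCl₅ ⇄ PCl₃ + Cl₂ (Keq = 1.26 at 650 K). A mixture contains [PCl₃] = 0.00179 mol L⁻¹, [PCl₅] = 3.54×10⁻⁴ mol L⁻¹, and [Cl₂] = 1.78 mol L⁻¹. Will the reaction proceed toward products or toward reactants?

Q = [PCl₃]·[Cl₂] / [PCl₅] = (0.00179)·(1.78) / (3.54×10⁻⁴) = 9.00
Q = 9.00 > Keq = 1.26, so the reverse reaction proceeds.

reverse (toward reactants)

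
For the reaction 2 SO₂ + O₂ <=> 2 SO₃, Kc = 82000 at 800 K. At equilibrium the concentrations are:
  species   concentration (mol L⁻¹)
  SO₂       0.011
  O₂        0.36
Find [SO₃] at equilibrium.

At equilibrium, Kc = [SO₃]² / ([SO₂]²·[O₂]) = 82000.
([SO₃])² / ((0.011)²·(0.36)) = 82000
[SO₃]² = 3.57 ⇒ [SO₃] = 1.9 mol L⁻¹

[SO₃] = 1.9 mol L⁻¹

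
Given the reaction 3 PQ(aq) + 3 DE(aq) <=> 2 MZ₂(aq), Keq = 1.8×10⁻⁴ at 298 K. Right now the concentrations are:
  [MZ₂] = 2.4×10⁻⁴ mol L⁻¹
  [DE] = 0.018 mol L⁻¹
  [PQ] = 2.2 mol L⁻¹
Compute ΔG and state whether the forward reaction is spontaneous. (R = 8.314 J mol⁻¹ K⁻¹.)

Q = [MZ₂]² / ([PQ]³·[DE]³) = (2.4×10⁻⁴)² / ((2.2)³·(0.018)³) = 9.28×10⁻⁴
ΔG = RT ln(Q/Keq) = (8.314 J mol⁻¹ K⁻¹)(298 K) × ln(9.28×10⁻⁴/1.8×10⁻⁴)
   = (2.478 kJ/mol)(1.640) = 4.06 kJ/mol
ΔG > 0, so the forward reaction is non-spontaneous (proceeds in reverse).

ΔG = 4.06 kJ/mol; the forward reaction is non-spontaneous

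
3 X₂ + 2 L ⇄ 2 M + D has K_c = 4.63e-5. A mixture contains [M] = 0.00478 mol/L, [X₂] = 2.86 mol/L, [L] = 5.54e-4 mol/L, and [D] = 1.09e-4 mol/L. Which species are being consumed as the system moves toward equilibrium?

M, D (products)

Q_c = [M]²·[D] / ([X₂]³·[L]²) = (0.00478)²·(1.09e-4) / ((2.86)³·(5.54e-4)²) = 3.47e-4
Q_c = 3.47e-4 > K_c = 4.63e-5: net reverse reaction.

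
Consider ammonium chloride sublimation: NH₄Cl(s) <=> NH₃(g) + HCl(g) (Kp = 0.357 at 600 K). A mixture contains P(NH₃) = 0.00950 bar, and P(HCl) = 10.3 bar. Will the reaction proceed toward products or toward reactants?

(NH₄Cl is a pure solid — omitted from Qp.)
Qp = P(NH₃)·P(HCl) = (0.00950)·(10.3) = 0.0979
Qp = 0.0979 < Kp = 0.357, so the forward reaction proceeds.

forward (toward products)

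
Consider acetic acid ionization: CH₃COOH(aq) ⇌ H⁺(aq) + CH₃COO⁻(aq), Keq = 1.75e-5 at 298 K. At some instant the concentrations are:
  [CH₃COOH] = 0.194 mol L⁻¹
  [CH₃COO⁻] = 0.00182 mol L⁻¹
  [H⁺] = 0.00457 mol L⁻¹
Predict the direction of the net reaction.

Q = [H⁺]·[CH₃COO⁻] / [CH₃COOH] = (0.00457)·(0.00182) / (0.194) = 4.29e-5
Q = 4.29e-5 > Keq = 1.75e-5, so the reverse reaction proceeds.

toward reactants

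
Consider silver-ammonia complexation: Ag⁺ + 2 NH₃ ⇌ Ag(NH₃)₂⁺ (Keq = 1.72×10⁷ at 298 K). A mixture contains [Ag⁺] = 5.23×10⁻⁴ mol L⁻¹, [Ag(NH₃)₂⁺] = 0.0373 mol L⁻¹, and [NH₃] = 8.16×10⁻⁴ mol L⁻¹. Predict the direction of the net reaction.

to the left

Q = [Ag(NH₃)₂⁺] / ([Ag⁺]·[NH₃]²) = (0.0373) / ((5.23×10⁻⁴)·(8.16×10⁻⁴)²) = 1.07×10⁸
Q = 1.07×10⁸ > Keq = 1.72×10⁷, so the reverse reaction proceeds.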